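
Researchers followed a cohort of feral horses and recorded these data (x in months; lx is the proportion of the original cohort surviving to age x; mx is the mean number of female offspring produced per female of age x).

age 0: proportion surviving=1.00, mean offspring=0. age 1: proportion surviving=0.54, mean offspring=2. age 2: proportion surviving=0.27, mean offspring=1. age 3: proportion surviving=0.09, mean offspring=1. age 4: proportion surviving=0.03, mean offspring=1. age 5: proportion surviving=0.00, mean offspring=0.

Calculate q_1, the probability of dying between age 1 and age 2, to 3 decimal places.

q_1 = (l_1 − l_2) / l_1 = (0.54 − 0.27) / 0.54
     = 0.27 / 0.54 = 0.5 → 0.500

0.500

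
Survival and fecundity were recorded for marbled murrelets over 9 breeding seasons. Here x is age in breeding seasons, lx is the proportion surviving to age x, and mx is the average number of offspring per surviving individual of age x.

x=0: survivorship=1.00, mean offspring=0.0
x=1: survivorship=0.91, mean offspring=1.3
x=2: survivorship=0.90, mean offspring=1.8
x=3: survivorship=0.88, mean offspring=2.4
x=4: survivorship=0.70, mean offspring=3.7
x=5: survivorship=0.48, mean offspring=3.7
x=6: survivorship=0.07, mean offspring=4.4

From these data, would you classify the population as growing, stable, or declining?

R0 = Σ lx·mx = 0 + 1.183 + 1.62 + 2.112 + 2.59 + 1.776 + 0.308 = 9.589
R0 > 1, so the population is growing.

growing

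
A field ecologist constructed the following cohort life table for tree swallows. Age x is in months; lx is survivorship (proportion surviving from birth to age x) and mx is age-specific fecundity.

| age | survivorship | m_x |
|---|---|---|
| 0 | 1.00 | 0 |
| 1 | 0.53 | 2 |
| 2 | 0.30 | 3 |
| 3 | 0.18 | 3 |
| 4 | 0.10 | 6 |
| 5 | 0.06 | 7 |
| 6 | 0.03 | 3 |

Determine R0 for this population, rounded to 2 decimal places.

3.61

lx·mx by age: 0, 1.06, 0.9, 0.54, 0.6, 0.42, 0.09
R0 = Σ lx·mx = 3.61 → 3.61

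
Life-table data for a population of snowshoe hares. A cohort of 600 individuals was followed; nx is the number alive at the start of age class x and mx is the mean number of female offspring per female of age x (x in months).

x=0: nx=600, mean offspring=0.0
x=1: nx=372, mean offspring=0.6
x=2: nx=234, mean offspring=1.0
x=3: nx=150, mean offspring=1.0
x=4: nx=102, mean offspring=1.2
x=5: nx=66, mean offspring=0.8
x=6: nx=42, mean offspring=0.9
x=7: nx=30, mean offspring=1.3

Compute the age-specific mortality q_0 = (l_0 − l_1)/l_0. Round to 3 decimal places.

lx = nx/n0 = nx/600: 1, 0.62, 0.39, 0.25, 0.17, 0.11, 0.07, 0.05
q_0 = (l_0 − l_1) / l_0 = (1 − 0.62) / 1
     = 0.38 / 1 = 0.38 → 0.380

0.380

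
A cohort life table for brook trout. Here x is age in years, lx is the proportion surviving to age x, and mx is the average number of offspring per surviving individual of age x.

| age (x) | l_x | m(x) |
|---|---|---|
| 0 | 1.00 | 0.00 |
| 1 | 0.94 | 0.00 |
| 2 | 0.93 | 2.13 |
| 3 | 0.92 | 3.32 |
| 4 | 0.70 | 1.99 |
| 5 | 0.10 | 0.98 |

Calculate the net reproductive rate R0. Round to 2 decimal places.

lx·mx by age: 0, 0, 1.9809, 3.0544, 1.393, 0.098
R0 = Σ lx·mx = 6.5263 → 6.53

6.53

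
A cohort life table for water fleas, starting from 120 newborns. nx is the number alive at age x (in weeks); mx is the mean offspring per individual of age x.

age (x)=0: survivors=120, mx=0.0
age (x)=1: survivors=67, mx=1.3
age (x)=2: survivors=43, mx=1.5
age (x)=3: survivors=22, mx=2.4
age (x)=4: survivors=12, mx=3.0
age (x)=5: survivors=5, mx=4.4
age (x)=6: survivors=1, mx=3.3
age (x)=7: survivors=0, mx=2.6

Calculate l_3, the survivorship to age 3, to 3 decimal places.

l_3 = n_3/n_0 = 22/120 = 0.183333… → 0.183

0.183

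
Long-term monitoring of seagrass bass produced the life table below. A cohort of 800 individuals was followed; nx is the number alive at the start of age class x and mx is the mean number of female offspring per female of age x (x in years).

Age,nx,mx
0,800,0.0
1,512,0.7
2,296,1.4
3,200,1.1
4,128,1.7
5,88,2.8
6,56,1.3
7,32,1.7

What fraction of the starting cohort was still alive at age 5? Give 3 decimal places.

l_5 = n_5/n_0 = 88/800 = 0.11 → 0.110

0.110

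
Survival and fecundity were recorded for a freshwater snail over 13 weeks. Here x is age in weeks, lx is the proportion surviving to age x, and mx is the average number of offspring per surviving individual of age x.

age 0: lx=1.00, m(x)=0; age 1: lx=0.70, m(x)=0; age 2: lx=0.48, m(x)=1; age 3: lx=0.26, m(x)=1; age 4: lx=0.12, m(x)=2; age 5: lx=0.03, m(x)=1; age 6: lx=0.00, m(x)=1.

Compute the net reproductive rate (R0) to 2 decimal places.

lx·mx by age: 0, 0, 0.48, 0.26, 0.24, 0.03, 0
R0 = Σ lx·mx = 1.01 → 1.01

1.01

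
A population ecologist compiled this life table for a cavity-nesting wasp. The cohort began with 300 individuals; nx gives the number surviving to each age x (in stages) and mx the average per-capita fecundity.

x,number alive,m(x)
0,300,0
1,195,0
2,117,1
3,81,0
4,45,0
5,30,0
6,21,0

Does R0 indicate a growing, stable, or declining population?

declining

lx = nx/n0 = nx/300: 1, 0.65, 0.39, 0.27, 0.15, 0.1, 0.07
R0 = Σ lx·mx = 0 + 0 + 0.39 + 0 + 0 + 0 + 0 = 0.39
R0 < 1, so the population is declining.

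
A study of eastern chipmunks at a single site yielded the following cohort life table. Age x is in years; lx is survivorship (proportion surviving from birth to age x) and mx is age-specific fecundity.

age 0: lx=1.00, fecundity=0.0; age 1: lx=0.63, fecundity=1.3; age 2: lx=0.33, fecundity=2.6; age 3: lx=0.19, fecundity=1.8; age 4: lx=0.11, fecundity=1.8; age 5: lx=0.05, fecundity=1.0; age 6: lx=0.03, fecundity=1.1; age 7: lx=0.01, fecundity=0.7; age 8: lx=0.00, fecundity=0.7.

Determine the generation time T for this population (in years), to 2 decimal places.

lx·mx: 0, 0.819, 0.858, 0.342, 0.198, 0.05, 0.033, 0.007, 0 → R0 = 2.307
x·lx·mx: 0, 0.819, 1.716, 1.026, 0.792, 0.25, 0.198, 0.049, 0 → Σ = 4.85
T = 4.85 / 2.307 = 2.102297… → 2.10

2.10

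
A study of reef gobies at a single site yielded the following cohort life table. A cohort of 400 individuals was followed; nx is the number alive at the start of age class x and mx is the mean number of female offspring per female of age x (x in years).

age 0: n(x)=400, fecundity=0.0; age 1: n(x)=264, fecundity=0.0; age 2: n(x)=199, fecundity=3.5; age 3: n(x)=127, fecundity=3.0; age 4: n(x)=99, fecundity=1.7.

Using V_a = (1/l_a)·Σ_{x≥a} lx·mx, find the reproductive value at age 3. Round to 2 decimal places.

lx = nx/n0 = nx/400: 1, 0.66, 0.4975, 0.3175, 0.2475
lx·mx for x ≥ 3: 0.9525, 0.42075 → sum = 1.37325
V_3 = 1.37325 / l_3 = 1.37325 / 0.3175 = 4.325197… → 4.33

4.33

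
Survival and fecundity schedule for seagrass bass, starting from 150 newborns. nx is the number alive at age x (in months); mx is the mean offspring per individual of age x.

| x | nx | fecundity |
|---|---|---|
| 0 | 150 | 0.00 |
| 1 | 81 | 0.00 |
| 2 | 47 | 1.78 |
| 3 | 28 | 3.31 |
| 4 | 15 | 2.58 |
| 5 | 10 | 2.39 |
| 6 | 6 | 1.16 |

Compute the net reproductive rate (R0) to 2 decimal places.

lx = nx/n0 = nx/150: 1, 0.54, 0.31333…, 0.18667…, 0.1, 0.06667…, 0.04
lx·mx by age: 0, 0, 0.557733…, 0.617867…, 0.258, 0.159333…, 0.0464
R0 = Σ lx·mx = 1.639333… → 1.64

1.64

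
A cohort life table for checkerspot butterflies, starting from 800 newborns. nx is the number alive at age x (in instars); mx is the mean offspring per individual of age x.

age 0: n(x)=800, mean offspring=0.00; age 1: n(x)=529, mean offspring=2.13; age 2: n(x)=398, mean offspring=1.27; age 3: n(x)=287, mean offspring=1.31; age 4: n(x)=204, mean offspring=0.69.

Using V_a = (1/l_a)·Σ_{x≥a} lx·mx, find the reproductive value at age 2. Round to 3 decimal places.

lx = nx/n0 = nx/800: 1, 0.66125, 0.4975, 0.35875, 0.255
lx·mx for x ≥ 2: 0.631825, 0.469963…, 0.17595 → sum = 1.277738…
V_2 = 1.277738… / l_2 = 1.277738… / 0.4975 = 2.568317… → 2.568

2.568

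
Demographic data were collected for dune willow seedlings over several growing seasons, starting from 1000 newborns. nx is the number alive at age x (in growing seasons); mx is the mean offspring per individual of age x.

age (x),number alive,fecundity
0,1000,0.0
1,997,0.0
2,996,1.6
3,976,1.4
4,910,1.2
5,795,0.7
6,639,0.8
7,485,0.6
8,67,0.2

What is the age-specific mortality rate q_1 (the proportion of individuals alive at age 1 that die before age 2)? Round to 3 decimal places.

0.001

lx = nx/n0 = nx/1000: 1, 0.997, 0.996, 0.976, 0.91, 0.795, 0.639, 0.485, 0.067
q_1 = (l_1 − l_2) / l_1 = (0.997 − 0.996) / 0.997
     = 0.001 / 0.997 = 0.001003… → 0.001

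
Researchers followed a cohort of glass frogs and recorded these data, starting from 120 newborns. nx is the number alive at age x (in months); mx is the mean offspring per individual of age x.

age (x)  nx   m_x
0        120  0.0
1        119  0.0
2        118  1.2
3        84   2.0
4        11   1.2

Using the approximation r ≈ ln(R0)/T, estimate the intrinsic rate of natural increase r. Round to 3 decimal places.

0.380

lx = nx/n0 = nx/120: 1, 0.99167…, 0.98333…, 0.7, 0.09167…
R0 = Σ lx·mx = 0 + 0 + 1.18… + 1.4 + 0.11… = 2.69…
Σ x·lx·mx = 7…; T = 7…/2.69… = 2.60223…
r ≈ ln(R0)/T = ln(2.69…)/2.60223… = 0.38027… → 0.380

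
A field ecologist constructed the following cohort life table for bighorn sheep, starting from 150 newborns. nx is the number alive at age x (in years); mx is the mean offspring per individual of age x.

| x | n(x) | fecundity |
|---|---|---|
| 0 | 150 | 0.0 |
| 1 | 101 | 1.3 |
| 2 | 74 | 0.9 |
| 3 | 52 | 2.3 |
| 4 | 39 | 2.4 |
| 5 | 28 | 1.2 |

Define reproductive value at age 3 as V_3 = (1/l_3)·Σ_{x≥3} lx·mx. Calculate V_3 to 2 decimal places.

lx = nx/n0 = nx/150: 1, 0.67333…, 0.49333…, 0.34667…, 0.26, 0.18667…
lx·mx for x ≥ 3: 0.797333…, 0.624, 0.224… → sum = 1.645333…
V_3 = 1.645333… / l_3 = 1.645333… / 0.346667… = 4.746154… → 4.75

4.75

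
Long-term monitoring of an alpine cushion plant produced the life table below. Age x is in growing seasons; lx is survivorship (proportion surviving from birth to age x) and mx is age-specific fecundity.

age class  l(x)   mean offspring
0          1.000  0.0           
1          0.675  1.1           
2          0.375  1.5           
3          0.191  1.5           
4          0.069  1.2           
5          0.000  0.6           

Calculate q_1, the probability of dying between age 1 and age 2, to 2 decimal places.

0.44

q_1 = (l_1 − l_2) / l_1 = (0.675 − 0.375) / 0.675
     = 0.3 / 0.675 = 0.444444… → 0.44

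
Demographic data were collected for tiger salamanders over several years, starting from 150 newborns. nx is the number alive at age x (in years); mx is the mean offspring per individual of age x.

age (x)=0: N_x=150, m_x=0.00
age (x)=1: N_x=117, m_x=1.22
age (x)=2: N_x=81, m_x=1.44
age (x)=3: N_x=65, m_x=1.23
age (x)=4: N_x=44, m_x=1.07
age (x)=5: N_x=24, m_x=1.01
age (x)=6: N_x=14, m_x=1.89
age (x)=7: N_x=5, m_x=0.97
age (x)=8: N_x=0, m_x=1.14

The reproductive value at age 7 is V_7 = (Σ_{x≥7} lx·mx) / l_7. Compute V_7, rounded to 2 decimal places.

lx = nx/n0 = nx/150: 1, 0.78, 0.54, 0.43333…, 0.29333…, 0.16, 0.09333…, 0.03333…, 0
lx·mx for x ≥ 7: 0.032333…, 0 → sum = 0.032333…
V_7 = 0.032333… / l_7 = 0.032333… / 0.033333… = 0.97… → 0.97

0.97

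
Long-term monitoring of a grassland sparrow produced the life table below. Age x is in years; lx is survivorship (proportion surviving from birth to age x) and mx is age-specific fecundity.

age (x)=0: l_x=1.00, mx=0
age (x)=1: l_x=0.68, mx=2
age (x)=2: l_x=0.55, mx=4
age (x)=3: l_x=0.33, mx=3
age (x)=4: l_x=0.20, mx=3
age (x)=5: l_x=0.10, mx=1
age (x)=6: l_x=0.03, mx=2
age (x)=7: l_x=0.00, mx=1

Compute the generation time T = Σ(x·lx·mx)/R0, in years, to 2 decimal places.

2.26

lx·mx: 0, 1.36, 2.2, 0.99, 0.6, 0.1, 0.06, 0 → R0 = 5.31
x·lx·mx: 0, 1.36, 4.4, 2.97, 2.4, 0.5, 0.36, 0 → Σ = 11.99
T = 11.99 / 5.31 = 2.258004… → 2.26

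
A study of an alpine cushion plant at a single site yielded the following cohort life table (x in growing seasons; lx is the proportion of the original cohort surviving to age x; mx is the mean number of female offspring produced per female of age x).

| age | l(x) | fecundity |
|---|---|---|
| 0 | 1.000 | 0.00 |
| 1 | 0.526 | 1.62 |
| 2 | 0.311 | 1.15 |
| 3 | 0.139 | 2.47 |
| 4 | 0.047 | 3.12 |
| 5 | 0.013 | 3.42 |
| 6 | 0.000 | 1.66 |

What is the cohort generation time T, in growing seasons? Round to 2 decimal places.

lx·mx: 0, 0.85212, 0.35765, 0.34333, 0.14664, 0.04446, 0 → R0 = 1.7442
x·lx·mx: 0, 0.85212, 0.7153, 1.02999, 0.58656, 0.2223, 0 → Σ = 3.40627
T = 3.40627 / 1.7442 = 1.952913… → 1.95

1.95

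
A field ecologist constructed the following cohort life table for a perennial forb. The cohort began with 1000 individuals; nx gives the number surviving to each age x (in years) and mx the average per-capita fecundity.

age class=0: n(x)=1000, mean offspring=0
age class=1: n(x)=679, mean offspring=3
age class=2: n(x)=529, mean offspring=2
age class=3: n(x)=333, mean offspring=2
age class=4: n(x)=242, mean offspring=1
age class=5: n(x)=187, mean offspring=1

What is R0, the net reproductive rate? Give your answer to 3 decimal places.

lx = nx/n0 = nx/1000: 1, 0.679, 0.529, 0.333, 0.242, 0.187
lx·mx by age: 0, 2.037, 1.058, 0.666, 0.242, 0.187
R0 = Σ lx·mx = 4.19 → 4.190

4.190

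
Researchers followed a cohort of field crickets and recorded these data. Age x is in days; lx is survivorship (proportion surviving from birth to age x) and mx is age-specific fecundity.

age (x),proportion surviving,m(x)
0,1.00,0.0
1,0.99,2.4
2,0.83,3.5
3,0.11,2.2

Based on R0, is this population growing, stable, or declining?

R0 = Σ lx·mx = 0 + 2.376 + 2.905 + 0.242 = 5.523
R0 > 1, so the population is growing.

growing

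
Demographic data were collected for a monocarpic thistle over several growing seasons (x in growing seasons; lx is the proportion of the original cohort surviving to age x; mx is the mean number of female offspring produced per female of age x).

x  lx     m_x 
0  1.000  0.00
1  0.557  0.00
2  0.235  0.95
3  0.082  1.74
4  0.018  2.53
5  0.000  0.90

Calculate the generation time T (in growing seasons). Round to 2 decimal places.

2.57

lx·mx: 0, 0, 0.22325, 0.14268, 0.04554, 0 → R0 = 0.41147
x·lx·mx: 0, 0, 0.4465, 0.42804, 0.18216, 0 → Σ = 1.0567
T = 1.0567 / 0.41147 = 2.568109… → 2.57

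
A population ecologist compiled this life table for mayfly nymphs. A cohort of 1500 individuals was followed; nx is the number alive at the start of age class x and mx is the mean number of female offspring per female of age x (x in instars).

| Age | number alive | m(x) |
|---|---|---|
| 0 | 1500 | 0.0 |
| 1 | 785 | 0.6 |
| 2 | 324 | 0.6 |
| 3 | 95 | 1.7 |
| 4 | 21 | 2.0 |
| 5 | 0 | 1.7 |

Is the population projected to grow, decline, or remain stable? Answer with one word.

declining

lx = nx/n0 = nx/1500: 1, 0.52333…, 0.216, 0.06333…, 0.014, 0
R0 = Σ lx·mx = 0 + 0.314… + 0.1296 + 0.107667… + 0.028 + 0 = 0.579267…
R0 < 1, so the population is declining.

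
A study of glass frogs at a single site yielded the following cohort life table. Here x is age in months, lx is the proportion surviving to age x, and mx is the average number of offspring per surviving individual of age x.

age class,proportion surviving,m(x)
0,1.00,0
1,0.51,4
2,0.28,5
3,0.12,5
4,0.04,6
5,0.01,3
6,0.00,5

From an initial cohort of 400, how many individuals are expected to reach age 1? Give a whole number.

204

Expected survivors = N0 · l_1 = 400 × 0.51 = 204 → 204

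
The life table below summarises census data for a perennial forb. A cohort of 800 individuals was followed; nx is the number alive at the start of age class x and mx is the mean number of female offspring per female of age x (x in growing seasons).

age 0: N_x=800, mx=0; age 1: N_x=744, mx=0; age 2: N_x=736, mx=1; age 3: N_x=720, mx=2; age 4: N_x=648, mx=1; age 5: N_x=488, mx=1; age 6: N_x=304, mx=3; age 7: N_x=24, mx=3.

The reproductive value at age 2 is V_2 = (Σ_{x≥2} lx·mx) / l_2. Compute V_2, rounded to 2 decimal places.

5.84

lx = nx/n0 = nx/800: 1, 0.93, 0.92, 0.9, 0.81, 0.61, 0.38, 0.03
lx·mx for x ≥ 2: 0.92, 1.8, 0.81, 0.61, 1.14, 0.09 → sum = 5.37
V_2 = 5.37 / l_2 = 5.37 / 0.92 = 5.836957… → 5.84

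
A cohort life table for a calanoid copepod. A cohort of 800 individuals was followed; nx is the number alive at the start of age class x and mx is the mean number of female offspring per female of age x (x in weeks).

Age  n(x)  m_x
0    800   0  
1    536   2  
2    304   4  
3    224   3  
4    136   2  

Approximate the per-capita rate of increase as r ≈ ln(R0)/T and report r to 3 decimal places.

lx = nx/n0 = nx/800: 1, 0.67, 0.38, 0.28, 0.17
R0 = Σ lx·mx = 0 + 1.34 + 1.52 + 0.84 + 0.34 = 4.04
Σ x·lx·mx = 8.26; T = 8.26/4.04 = 2.04455…
r ≈ ln(R0)/T = ln(4.04)/2.04455… = 0.68291… → 0.683

0.683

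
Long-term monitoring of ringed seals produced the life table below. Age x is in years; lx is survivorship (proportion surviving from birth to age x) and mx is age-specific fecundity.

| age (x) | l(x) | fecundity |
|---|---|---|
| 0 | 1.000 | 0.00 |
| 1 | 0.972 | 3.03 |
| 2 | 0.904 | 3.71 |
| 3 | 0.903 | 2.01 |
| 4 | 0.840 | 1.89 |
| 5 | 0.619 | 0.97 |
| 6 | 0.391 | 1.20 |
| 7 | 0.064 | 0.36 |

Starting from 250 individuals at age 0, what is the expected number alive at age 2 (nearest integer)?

226

Expected survivors = N0 · l_2 = 250 × 0.904 = 226 → 226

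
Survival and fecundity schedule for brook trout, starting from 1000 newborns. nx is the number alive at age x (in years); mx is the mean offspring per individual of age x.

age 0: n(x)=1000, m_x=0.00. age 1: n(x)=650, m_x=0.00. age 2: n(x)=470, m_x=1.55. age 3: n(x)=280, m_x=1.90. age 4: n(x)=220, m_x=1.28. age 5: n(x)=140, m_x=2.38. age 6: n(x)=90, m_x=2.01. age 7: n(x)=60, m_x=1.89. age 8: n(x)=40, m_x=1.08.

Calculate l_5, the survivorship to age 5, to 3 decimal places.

l_5 = n_5/n_0 = 140/1000 = 0.14 → 0.140

0.140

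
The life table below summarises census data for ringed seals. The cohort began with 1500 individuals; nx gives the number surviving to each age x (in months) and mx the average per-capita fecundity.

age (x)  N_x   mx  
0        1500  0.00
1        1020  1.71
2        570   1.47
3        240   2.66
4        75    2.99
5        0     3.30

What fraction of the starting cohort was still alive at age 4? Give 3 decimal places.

0.050

l_4 = n_4/n_0 = 75/1500 = 0.05 → 0.050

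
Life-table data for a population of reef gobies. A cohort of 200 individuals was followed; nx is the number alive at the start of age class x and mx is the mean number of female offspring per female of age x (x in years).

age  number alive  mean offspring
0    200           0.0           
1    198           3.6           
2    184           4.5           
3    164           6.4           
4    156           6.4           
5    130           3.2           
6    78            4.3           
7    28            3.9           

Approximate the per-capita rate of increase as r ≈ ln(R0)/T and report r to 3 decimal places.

0.961

lx = nx/n0 = nx/200: 1, 0.99, 0.92, 0.82, 0.78, 0.65, 0.39, 0.14
R0 = Σ lx·mx = 0 + 3.564 + 4.14 + 5.248 + 4.992 + 2.08 + 1.677 + 0.546 = 22.247
Σ x·lx·mx = 71.84; T = 71.84/22.247 = 3.2292…
r ≈ ln(R0)/T = ln(22.247)/3.2292… = 0.96067… → 0.961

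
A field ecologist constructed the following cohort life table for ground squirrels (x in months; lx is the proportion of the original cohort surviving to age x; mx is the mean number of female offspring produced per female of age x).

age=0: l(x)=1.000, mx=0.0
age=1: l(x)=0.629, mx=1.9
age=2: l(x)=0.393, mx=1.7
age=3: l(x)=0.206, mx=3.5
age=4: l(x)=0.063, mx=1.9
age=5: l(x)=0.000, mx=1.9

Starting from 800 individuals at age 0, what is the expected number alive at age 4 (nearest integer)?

50

Expected survivors = N0 · l_4 = 800 × 0.063 = 50.4 → 50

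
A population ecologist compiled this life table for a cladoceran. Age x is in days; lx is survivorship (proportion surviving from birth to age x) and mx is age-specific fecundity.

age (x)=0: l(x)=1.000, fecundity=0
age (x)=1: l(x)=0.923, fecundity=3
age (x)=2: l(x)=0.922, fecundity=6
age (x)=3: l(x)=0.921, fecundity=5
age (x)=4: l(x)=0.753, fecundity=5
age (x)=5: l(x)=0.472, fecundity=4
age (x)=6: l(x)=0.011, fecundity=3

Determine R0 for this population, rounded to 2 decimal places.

lx·mx by age: 0, 2.769, 5.532, 4.605, 3.765, 1.888, 0.033
R0 = Σ lx·mx = 18.592 → 18.59

18.59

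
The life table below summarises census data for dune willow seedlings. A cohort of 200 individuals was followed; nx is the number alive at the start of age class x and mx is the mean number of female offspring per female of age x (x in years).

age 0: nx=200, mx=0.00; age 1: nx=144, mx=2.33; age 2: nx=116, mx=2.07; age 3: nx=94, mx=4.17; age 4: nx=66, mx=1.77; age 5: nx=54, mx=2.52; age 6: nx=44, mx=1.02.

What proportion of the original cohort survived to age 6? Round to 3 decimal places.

0.220

l_6 = n_6/n_0 = 44/200 = 0.22 → 0.220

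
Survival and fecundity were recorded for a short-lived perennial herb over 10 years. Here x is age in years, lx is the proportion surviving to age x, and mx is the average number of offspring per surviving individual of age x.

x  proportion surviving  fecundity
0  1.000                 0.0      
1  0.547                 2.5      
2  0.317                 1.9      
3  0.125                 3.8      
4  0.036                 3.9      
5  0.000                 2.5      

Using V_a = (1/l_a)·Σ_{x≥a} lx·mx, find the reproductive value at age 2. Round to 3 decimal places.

lx·mx for x ≥ 2: 0.6023, 0.475, 0.1404, 0 → sum = 1.2177
V_2 = 1.2177 / l_2 = 1.2177 / 0.317 = 3.841325… → 3.841

3.841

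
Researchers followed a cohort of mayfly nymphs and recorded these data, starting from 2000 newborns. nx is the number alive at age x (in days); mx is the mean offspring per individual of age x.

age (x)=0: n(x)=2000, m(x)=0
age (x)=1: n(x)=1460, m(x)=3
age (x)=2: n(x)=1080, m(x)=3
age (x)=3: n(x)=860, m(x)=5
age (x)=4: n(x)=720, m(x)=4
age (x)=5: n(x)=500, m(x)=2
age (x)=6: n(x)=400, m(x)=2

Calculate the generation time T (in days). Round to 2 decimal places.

2.72

lx = nx/n0 = nx/2000: 1, 0.73, 0.54, 0.43, 0.36, 0.25, 0.2
lx·mx: 0, 2.19, 1.62, 2.15, 1.44, 0.5, 0.4 → R0 = 8.3
x·lx·mx: 0, 2.19, 3.24, 6.45, 5.76, 2.5, 2.4 → Σ = 22.54
T = 22.54 / 8.3 = 2.715663… → 2.72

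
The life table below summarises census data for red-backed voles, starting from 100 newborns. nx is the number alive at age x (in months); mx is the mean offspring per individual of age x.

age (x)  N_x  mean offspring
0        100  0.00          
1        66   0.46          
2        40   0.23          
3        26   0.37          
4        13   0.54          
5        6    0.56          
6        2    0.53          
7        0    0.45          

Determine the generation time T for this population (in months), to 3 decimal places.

lx = nx/n0 = nx/100: 1, 0.66, 0.4, 0.26, 0.13, 0.06, 0.02, 0
lx·mx: 0, 0.3036, 0.092, 0.0962, 0.0702, 0.0336, 0.0106, 0 → R0 = 0.6062
x·lx·mx: 0, 0.3036, 0.184, 0.2886, 0.2808, 0.168, 0.0636, 0 → Σ = 1.2886
T = 1.2886 / 0.6062 = 2.125701… → 2.126

2.126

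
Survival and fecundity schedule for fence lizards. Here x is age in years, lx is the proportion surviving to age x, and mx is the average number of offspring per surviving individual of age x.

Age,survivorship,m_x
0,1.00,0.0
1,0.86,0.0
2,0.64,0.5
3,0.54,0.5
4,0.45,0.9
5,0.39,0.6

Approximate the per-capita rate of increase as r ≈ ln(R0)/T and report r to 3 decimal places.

R0 = Σ lx·mx = 0 + 0 + 0.32 + 0.27 + 0.405 + 0.234 = 1.229
Σ x·lx·mx = 4.24; T = 4.24/1.229 = 3.44996…
r ≈ ln(R0)/T = ln(1.229)/3.44996… = 0.05977… → 0.060

0.060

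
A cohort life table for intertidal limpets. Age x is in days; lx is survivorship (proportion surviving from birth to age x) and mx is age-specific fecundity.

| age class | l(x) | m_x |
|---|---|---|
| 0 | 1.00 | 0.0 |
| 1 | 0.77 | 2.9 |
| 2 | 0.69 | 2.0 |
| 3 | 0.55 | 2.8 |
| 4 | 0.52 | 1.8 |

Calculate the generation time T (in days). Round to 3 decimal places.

2.194

lx·mx: 0, 2.233, 1.38, 1.54, 0.936 → R0 = 6.089
x·lx·mx: 0, 2.233, 2.76, 4.62, 3.744 → Σ = 13.357
T = 13.357 / 6.089 = 2.193628… → 2.194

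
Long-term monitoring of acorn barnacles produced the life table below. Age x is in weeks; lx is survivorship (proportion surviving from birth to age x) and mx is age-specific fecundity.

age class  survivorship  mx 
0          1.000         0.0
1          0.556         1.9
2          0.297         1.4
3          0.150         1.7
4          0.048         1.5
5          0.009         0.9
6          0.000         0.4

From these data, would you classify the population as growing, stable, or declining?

growing

R0 = Σ lx·mx = 0 + 1.0564 + 0.4158 + 0.255 + 0.072 + 0.0081 + 0 = 1.8073
R0 > 1, so the population is growing.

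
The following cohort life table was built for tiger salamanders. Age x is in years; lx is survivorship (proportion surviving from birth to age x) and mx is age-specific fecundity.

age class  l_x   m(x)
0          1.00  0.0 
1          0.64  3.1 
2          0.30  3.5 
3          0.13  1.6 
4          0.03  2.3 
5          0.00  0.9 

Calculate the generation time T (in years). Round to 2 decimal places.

1.51

lx·mx: 0, 1.984, 1.05, 0.208, 0.069, 0 → R0 = 3.311
x·lx·mx: 0, 1.984, 2.1, 0.624, 0.276, 0 → Σ = 4.984
T = 4.984 / 3.311 = 1.505285… → 1.51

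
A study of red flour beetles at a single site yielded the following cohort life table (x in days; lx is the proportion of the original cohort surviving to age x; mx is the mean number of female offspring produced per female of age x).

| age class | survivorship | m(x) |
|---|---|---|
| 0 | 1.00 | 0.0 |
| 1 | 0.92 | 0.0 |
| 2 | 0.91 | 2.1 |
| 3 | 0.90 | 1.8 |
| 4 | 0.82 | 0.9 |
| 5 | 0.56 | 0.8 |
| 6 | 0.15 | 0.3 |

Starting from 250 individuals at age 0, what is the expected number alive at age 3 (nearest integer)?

Expected survivors = N0 · l_3 = 250 × 0.90 = 225 → 225

225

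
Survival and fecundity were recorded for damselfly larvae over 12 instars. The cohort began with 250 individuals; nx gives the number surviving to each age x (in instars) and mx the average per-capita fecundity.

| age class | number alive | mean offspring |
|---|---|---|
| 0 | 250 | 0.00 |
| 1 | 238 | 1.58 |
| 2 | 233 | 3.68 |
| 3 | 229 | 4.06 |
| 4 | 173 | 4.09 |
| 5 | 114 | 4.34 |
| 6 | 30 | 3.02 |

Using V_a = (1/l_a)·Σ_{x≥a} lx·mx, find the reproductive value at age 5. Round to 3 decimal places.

lx = nx/n0 = nx/250: 1, 0.952, 0.932, 0.916, 0.692, 0.456, 0.12
lx·mx for x ≥ 5: 1.97904, 0.3624 → sum = 2.34144
V_5 = 2.34144 / l_5 = 2.34144 / 0.456 = 5.134737… → 5.135

5.135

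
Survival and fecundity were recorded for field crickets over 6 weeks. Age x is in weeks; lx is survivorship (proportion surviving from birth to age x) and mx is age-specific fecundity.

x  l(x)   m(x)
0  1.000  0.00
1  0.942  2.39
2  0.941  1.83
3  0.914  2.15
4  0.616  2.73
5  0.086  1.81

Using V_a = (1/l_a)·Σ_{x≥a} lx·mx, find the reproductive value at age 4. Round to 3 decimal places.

2.983

lx·mx for x ≥ 4: 1.68168, 0.15566 → sum = 1.83734
V_4 = 1.83734 / l_4 = 1.83734 / 0.616 = 2.982695… → 2.983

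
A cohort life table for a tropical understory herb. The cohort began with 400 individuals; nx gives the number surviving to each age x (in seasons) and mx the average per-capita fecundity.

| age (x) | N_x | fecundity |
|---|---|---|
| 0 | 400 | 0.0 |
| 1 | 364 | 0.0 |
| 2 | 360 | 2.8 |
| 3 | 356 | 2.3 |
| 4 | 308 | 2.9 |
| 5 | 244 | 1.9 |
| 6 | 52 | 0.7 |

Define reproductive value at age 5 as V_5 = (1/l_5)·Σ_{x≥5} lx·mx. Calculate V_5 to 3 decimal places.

lx = nx/n0 = nx/400: 1, 0.91, 0.9, 0.89, 0.77, 0.61, 0.13
lx·mx for x ≥ 5: 1.159, 0.091 → sum = 1.25
V_5 = 1.25 / l_5 = 1.25 / 0.61 = 2.04918… → 2.049

2.049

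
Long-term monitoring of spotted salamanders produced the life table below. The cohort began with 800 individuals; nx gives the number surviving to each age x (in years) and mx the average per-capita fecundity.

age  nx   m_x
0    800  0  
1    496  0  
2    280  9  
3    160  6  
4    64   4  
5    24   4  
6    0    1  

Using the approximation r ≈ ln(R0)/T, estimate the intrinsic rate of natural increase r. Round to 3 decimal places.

lx = nx/n0 = nx/800: 1, 0.62, 0.35, 0.2, 0.08, 0.03, 0
R0 = Σ lx·mx = 0 + 0 + 3.15 + 1.2 + 0.32 + 0.12 + 0 = 4.79
Σ x·lx·mx = 11.78; T = 11.78/4.79 = 2.45929…
r ≈ ln(R0)/T = ln(4.79)/2.45929… = 0.63698… → 0.637

0.637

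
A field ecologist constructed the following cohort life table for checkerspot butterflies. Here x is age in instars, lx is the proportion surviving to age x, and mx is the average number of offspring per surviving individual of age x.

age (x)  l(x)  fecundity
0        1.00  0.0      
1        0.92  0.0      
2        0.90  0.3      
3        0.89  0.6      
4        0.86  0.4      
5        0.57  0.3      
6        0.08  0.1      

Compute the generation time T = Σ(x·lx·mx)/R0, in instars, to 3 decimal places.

3.332

lx·mx: 0, 0, 0.27, 0.534, 0.344, 0.171, 0.008 → R0 = 1.327
x·lx·mx: 0, 0, 0.54, 1.602, 1.376, 0.855, 0.048 → Σ = 4.421
T = 4.421 / 1.327 = 3.331575… → 3.332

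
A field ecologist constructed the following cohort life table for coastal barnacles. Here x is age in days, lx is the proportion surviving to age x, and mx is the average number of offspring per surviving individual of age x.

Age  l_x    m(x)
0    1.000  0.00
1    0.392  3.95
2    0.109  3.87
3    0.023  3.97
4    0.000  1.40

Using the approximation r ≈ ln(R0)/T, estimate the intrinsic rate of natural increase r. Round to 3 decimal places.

R0 = Σ lx·mx = 0 + 1.5484 + 0.42183 + 0.09131 + 0 = 2.06154
Σ x·lx·mx = 2.66599; T = 2.66599/2.06154 = 1.2932…
r ≈ ln(R0)/T = ln(2.06154)/1.2932… = 0.55943… → 0.559

0.559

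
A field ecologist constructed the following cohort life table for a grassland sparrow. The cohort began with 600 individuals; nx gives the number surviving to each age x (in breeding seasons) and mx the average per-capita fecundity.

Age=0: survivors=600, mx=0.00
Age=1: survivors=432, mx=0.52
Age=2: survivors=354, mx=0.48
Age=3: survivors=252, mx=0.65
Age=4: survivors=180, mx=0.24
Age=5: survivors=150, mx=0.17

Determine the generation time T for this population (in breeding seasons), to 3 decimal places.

lx = nx/n0 = nx/600: 1, 0.72, 0.59, 0.42, 0.3, 0.25
lx·mx: 0, 0.3744, 0.2832, 0.273, 0.072, 0.0425 → R0 = 1.0451
x·lx·mx: 0, 0.3744, 0.5664, 0.819, 0.288, 0.2125 → Σ = 2.2603
T = 2.2603 / 1.0451 = 2.16276… → 2.163

2.163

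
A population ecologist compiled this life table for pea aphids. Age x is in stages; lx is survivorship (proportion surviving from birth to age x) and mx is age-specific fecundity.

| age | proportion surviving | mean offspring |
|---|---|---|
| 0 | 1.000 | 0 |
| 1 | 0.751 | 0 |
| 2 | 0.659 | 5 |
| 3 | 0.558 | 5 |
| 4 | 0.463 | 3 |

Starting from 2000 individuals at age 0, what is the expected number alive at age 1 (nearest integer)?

1502

Expected survivors = N0 · l_1 = 2000 × 0.751 = 1502 → 1502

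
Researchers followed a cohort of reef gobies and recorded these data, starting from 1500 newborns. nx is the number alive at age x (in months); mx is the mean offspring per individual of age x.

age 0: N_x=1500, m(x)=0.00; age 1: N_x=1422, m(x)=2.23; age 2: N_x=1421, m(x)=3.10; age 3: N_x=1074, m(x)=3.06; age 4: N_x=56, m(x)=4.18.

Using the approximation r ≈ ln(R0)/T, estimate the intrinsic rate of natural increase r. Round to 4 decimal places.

0.9750

lx = nx/n0 = nx/1500: 1, 0.948, 0.94733…, 0.716, 0.03733…
R0 = Σ lx·mx = 0 + 2.11404 + 2.93673… + 2.19096 + 0.15605… = 7.397787…
Σ x·lx·mx = 15.1846…; T = 15.1846…/7.397787… = 2.05259…
r ≈ ln(R0)/T = ln(7.397787…)/2.05259… = 0.974955… → 0.9750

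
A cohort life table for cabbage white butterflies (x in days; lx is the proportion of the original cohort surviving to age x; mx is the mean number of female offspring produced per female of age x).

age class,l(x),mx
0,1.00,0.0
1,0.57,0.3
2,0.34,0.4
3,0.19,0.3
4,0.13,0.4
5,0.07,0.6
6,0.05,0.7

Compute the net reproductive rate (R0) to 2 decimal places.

0.49

lx·mx by age: 0, 0.171, 0.136, 0.057, 0.052, 0.042, 0.035
R0 = Σ lx·mx = 0.493 → 0.49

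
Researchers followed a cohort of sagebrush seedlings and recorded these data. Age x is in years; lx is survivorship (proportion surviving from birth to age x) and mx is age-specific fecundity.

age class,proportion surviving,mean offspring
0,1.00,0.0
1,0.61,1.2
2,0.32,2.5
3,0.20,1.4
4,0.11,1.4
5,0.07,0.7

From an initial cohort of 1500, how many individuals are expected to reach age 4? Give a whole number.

165

Expected survivors = N0 · l_4 = 1500 × 0.11 = 165 → 165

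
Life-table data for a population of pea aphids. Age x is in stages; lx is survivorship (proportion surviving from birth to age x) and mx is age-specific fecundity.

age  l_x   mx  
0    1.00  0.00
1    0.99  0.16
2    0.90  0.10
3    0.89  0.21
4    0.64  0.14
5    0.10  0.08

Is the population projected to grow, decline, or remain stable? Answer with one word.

R0 = Σ lx·mx = 0 + 0.1584 + 0.09 + 0.1869 + 0.0896 + 0.008 = 0.5329
R0 < 1, so the population is declining.

declining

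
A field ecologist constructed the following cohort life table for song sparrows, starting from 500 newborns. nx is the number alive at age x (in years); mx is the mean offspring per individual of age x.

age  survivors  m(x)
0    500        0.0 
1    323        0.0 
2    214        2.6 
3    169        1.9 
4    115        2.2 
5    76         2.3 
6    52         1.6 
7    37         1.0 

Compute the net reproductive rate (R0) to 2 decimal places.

lx = nx/n0 = nx/500: 1, 0.646, 0.428, 0.338, 0.23, 0.152, 0.104, 0.074
lx·mx by age: 0, 0, 1.1128, 0.6422, 0.506, 0.3496, 0.1664, 0.074
R0 = Σ lx·mx = 2.851 → 2.85

2.85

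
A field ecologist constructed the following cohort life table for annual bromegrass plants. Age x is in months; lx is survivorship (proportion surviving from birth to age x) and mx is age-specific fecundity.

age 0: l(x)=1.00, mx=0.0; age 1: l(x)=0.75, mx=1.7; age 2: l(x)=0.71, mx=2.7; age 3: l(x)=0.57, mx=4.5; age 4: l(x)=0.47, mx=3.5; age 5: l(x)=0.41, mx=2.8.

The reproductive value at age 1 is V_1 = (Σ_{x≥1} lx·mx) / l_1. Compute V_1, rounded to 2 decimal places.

lx·mx for x ≥ 1: 1.275, 1.917, 2.565, 1.645, 1.148 → sum = 8.55
V_1 = 8.55 / l_1 = 8.55 / 0.75 = 11.4 → 11.40

11.40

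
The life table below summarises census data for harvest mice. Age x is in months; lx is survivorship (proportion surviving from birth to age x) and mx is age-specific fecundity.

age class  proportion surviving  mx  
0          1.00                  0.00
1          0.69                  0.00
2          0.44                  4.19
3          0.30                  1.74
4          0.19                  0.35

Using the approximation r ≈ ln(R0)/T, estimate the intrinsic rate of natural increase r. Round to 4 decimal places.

0.3916

R0 = Σ lx·mx = 0 + 0 + 1.8436 + 0.522 + 0.0665 = 2.4321
Σ x·lx·mx = 5.5192; T = 5.5192/2.4321 = 2.26931…
r ≈ ln(R0)/T = ln(2.4321)/2.26931… = 0.39164… → 0.3916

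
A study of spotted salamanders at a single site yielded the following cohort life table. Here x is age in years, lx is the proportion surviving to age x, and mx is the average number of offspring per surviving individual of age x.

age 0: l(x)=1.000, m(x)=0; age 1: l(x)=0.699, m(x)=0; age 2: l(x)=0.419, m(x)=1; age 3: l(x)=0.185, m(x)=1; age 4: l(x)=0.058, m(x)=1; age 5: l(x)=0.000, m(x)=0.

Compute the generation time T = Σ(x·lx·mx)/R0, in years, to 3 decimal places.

2.455

lx·mx: 0, 0, 0.419, 0.185, 0.058, 0 → R0 = 0.662
x·lx·mx: 0, 0, 0.838, 0.555, 0.232, 0 → Σ = 1.625
T = 1.625 / 0.662 = 2.454683… → 2.455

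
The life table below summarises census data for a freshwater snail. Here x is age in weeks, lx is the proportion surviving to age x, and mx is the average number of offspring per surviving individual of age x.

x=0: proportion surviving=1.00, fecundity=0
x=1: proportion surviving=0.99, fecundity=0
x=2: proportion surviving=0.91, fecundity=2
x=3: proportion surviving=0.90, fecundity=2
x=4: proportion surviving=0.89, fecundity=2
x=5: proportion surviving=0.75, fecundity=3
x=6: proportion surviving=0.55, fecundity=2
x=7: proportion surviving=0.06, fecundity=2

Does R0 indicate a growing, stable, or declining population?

growing

R0 = Σ lx·mx = 0 + 0 + 1.82 + 1.8 + 1.78 + 2.25 + 1.1 + 0.12 = 8.87
R0 > 1, so the population is growing.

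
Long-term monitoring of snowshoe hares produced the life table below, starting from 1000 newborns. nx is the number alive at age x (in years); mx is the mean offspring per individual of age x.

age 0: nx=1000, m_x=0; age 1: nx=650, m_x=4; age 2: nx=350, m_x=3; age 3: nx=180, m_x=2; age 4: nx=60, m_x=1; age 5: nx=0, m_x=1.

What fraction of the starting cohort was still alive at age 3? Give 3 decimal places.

0.180

l_3 = n_3/n_0 = 180/1000 = 0.18 → 0.180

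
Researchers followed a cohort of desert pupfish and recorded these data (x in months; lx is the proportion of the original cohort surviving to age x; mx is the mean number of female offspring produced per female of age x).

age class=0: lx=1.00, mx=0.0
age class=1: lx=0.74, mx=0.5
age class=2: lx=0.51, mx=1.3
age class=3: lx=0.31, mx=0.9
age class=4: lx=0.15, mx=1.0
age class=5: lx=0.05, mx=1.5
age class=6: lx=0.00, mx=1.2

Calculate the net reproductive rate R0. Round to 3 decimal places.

1.537

lx·mx by age: 0, 0.37, 0.663, 0.279, 0.15, 0.075, 0
R0 = Σ lx·mx = 1.537 → 1.537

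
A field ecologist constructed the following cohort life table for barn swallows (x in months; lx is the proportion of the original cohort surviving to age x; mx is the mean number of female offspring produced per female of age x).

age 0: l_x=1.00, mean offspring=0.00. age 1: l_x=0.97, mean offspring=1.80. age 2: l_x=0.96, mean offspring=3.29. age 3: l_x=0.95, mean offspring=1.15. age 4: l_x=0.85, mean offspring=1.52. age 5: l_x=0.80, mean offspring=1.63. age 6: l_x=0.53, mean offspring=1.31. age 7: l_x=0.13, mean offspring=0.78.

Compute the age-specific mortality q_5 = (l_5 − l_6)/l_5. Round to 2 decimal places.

0.34

q_5 = (l_5 − l_6) / l_5 = (0.8 − 0.53) / 0.8
     = 0.27 / 0.8 = 0.3375 → 0.34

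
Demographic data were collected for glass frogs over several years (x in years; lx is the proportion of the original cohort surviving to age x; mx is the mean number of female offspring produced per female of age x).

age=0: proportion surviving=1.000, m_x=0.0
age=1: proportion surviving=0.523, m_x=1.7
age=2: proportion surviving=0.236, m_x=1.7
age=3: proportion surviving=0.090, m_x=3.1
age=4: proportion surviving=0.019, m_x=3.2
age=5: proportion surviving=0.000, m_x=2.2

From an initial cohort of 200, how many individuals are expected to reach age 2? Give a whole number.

Expected survivors = N0 · l_2 = 200 × 0.236 = 47.2 → 47

47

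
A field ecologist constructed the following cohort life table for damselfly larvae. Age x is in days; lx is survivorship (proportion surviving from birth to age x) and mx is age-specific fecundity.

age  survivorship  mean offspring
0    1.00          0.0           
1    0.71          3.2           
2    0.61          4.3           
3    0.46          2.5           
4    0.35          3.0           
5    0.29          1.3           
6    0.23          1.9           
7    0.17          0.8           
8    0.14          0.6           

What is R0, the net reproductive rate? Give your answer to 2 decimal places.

lx·mx by age: 0, 2.272, 2.623, 1.15, 1.05, 0.377, 0.437, 0.136, 0.084
R0 = Σ lx·mx = 8.129 → 8.13

8.13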